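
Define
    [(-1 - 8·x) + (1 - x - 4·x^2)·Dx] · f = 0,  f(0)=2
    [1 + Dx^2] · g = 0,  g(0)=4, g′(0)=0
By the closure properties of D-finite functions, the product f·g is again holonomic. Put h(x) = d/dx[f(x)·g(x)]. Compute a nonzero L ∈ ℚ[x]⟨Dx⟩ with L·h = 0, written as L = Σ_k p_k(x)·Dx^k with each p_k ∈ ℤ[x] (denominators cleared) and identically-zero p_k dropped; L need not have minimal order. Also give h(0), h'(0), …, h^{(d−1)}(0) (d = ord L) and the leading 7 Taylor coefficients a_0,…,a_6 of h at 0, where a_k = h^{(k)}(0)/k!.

f: a_k = 2, 2, 10, 18, 58, 130, 362, …
g: a_k = 4, 0, -2, 0, 1/6, 0, -1/180, …
L₀ := L_f ⊗_s L_g (sym. prod.), ord ≤ 2.
Differentiate: ansatz ord ≤ ord L₀ ⇒ L.
L = (159 - 2·x - 7·x^2 + 8·x^3 + 16·x^4) + (22 + 178·x + 24·x^2 + 64·x^3)·Dx + (-7 + 6·x + 25·x^2 + 8·x^3 + 16·x^4)·Dx^2  (order 2).
h: a_k = 8, 72, 204, 2548/3, 7265/3, 120029/15, 2060723/90, …
ICs: h(0) = 8, h′(0) = 72.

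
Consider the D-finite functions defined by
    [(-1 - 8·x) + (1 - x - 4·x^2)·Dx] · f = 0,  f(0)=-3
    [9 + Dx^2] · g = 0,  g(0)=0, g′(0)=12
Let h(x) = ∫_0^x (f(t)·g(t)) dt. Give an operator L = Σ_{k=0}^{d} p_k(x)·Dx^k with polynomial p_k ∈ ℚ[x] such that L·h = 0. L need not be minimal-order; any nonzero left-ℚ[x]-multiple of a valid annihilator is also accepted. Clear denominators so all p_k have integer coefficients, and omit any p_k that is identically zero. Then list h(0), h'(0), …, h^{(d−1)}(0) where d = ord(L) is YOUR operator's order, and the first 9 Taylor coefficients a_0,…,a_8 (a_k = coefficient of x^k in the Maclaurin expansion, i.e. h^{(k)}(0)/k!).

L = (-1 + 9·x + 36·x^2)·Dx + (2 + 16·x)·Dx^2 + (-1 + x + 4·x^2)·Dx^3  (order 3).
h: a_k = 0, 0, -18, -12, -63/2, -54, -2661/20, -18783/70, -709281/1120, …
ICs: h(0) = 0, h′(0) = 0, h′′(0) = -36.

f: a_k = -3, -3, -15, -27, -87, -195, -543, -1323, -3495, …
g: a_k = 0, 12, 0, -18, 0, 81/10, 0, -243/140, 0, …
Product ⇒ symmetric product L₀, ord ≤ 2.
Integrate: L := L₀·Dx.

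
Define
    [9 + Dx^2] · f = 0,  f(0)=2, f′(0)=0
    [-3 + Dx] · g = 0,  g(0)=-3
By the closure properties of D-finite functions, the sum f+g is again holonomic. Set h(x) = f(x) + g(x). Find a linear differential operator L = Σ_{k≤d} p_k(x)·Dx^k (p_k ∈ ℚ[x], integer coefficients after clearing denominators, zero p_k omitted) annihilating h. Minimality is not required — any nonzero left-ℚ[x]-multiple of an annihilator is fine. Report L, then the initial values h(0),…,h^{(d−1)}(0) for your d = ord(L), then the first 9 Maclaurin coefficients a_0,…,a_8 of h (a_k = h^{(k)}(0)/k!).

f: a_k = 2, 0, -9, 0, 27/4, 0, -81/40, 0, 729/2240, …
g: a_k = -3, -9, -27/2, -27/2, -81/8, -243/40, -243/80, -729/560, -2187/4480, …
Sum ⇒ L₀ = lclm(L_f,L_g) in ℚ(x)⟨Dx⟩.
L = -27 + 9·Dx - 3·Dx^2 + Dx^3  (order 3).
h: a_k = -1, -9, -45/2, -27/2, -27/8, -243/40, -81/16, -729/560, -729/4480, …
ICs: h(0) = -1, h′(0) = -9, h′′(0) = -45.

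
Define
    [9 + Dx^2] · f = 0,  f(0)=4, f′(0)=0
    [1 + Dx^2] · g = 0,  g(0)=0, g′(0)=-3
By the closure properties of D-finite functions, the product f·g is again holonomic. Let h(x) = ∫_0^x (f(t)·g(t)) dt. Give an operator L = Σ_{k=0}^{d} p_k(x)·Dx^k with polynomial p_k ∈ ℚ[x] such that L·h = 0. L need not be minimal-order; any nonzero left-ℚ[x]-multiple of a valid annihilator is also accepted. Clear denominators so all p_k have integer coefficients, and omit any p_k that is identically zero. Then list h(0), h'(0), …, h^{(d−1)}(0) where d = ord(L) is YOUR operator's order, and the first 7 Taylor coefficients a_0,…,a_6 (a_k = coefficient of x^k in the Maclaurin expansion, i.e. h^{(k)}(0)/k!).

f: a_k = 4, 0, -18, 0, 27/2, 0, -81/20, …
g: a_k = 0, -3, 0, 1/2, 0, -1/40, 0, …
L₀ := L_f ⊗_s L_g (sym. prod.), ord ≤ 4.
h=∫h₀ ⇒ L = L₀·Dx.
L = 64·Dx + 20·Dx^3 + Dx^5  (order 5).
h: a_k = 0, 0, -6, 0, 14, 0, -124/15, …
ICs: h(0) = 0, h′(0) = 0, h′′(0) = -12, h′′′(0) = 0, h′′′′(0) = 336.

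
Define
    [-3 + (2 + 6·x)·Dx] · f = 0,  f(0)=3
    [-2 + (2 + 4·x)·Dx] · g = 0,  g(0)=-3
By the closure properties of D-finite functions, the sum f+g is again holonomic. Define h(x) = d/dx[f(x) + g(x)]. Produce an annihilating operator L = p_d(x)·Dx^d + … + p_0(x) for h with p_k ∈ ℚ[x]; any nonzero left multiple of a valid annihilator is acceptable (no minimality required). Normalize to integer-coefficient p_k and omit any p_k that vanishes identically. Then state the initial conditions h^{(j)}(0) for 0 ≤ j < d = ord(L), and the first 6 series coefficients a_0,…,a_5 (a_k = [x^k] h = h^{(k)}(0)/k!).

L = -9 + (-15 - 36·x)·Dx + (-2 - 10·x - 12·x^2)·Dx^2  (order 2).
h: a_k = 3/2, -15/4, 171/16, -975/32, 22155/256, -125685/512, …
ICs: h(0) = 3/2, h′(0) = -15/4.

f: a_k = 3, 9/2, -27/8, 81/16, -1215/128, 5103/256, …
g: a_k = -3, -3, 3/2, -3/2, 15/8, -21/8, …
Sum ⇒ L₀ = lclm(L_f,L_g) in ℚ(x)⟨Dx⟩.
h₀' ⇒ L via d/dx closure of L₀.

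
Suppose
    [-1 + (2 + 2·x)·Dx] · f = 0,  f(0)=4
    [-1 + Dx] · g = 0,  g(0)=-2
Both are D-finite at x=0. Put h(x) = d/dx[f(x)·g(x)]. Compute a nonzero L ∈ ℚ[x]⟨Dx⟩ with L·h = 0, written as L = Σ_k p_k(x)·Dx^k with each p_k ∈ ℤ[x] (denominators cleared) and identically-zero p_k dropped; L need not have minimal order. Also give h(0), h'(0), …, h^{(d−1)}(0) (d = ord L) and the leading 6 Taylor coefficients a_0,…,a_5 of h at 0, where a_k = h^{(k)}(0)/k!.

f: a_k = 4, 2, -1/2, 1/4, -5/32, 7/64, …
g: a_k = -2, -2, -1, -1/3, -1/12, -1/60, …
h₀=f·g: eliminate ⇒ L₀, order ≤ 1·1.
h=h₀': d/dx-closure on L₀ ⇒ L.
L = (7 + 12·x + 4·x^2) + (-6 - 10·x - 4·x^2)·Dx  (order 1).
h: a_k = -12, -14, -17/2, -11/4, -107/96, 89/960, …
ICs: h(0) = -12.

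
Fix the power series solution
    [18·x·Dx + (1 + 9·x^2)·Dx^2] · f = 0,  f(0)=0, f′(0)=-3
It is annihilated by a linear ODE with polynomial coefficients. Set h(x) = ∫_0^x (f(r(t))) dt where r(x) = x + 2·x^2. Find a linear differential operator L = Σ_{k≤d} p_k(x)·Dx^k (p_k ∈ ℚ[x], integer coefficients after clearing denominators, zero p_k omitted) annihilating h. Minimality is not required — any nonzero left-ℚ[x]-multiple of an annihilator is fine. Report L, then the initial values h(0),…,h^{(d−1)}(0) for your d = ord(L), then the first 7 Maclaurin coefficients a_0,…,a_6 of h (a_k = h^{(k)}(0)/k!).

f: a_k = 0, -3, 0, 9, 0, -243/5, 0, …
h₀=f(r): pull back L_f along r ⇒ L₀.
Integrate: L := L₀·Dx.
L = (-4 + 18·x + 144·x^2 + 432·x^3 + 432·x^4)·Dx^2 + (1 + 4·x + 9·x^2 + 72·x^3 + 180·x^4 + 144·x^5)·Dx^3  (order 3).
h: a_k = 0, 0, -3/2, -2, 9/4, 54/5, 99/10, …
ICs: h(0) = 0, h′(0) = 0, h′′(0) = -3.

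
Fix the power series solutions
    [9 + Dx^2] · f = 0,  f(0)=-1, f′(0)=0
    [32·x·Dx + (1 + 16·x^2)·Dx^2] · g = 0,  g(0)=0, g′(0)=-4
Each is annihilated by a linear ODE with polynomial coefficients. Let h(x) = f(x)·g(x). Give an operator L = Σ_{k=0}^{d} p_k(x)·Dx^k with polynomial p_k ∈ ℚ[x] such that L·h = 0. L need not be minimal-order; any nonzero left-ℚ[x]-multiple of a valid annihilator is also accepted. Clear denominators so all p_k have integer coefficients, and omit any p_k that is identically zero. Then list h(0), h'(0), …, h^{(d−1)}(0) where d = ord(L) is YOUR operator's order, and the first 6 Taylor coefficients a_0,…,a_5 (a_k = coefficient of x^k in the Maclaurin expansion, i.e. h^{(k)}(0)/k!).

f: a_k = -1, 0, 9/2, 0, -27/8, 0, …
g: a_k = 0, -4, 0, 64/3, 0, -1024/5, …
h₀=f·g: eliminate ⇒ L₀, order ≤ 2·2.
L = (16425 + 696384·x^2 + 2778624·x^4 + 11943936·x^6 + 47775744·x^8) + (23616·x + 543744·x^3 + 3981312·x^5 + 21233664·x^7)·Dx + (2050 + 87168·x^2 + 470016·x^4 + 2654208·x^6 + 10616832·x^8)·Dx^2 + (2624·x + 60416·x^3 + 442368·x^5 + 2359296·x^7)·Dx^3 + (25 + 1088·x^2 + 17920·x^4 + 147456·x^6 + 589824·x^8)·Dx^4  (order 4).
h: a_k = 0, 4, 0, -118/3, 0, 3143/10, …
ICs: h(0) = 0, h′(0) = 4, h′′(0) = 0, h′′′(0) = -236.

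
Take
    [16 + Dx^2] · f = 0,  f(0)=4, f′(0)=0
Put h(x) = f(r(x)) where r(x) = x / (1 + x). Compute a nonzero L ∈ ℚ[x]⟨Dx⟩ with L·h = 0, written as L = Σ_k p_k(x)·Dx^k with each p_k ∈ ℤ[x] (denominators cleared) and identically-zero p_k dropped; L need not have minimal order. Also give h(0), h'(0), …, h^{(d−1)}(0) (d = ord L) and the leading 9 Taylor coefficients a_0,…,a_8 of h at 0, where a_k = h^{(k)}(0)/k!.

f: a_k = 4, 0, -32, 0, 128/3, 0, -1024/45, 0, 2048/315, …
Substitute x→r, Dx→(1/r')Dx; clear ⇒ L₀.
L = 16 + (2 + 6·x + 6·x^2 + 2·x^3)·Dx + (1 + 4·x + 6·x^2 + 4·x^3 + x^4)·Dx^2  (order 2).
h: a_k = 4, 0, -32, 64, -160/3, -128/3, 10976/45, -2624/5, 50272/63, …
ICs: h(0) = 4, h′(0) = 0.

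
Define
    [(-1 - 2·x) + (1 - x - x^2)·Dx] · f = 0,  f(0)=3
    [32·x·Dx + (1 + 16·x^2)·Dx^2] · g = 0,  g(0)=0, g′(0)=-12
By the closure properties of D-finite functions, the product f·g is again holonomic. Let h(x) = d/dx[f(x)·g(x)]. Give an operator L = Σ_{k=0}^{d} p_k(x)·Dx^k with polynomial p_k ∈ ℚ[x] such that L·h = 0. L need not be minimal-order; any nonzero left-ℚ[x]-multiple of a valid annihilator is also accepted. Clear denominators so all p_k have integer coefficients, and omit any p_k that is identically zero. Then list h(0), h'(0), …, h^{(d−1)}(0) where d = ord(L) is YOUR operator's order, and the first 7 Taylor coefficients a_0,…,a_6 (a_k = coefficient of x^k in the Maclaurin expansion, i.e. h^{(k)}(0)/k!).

L = (-58 + 3360·x^2 + 6144·x^3 + 9216·x^4) + (19 + 70·x - 528·x^2 + 352·x^3 + 6144·x^4 + 6144·x^5)·Dx + (-1 - 15·x - 47·x^2 - 176·x^3 - 448·x^4 + 1024·x^5 + 768·x^6)·Dx^2  (order 2).
h: a_k = -36, -72, 360, 336, -8196, -46656/5, 625476/5, …
ICs: h(0) = -36, h′(0) = -72.

f: a_k = 3, 3, 6, 9, 15, 24, 39, …
g: a_k = 0, -12, 0, 64, 0, -3072/5, 0, …
h₀=f·g: eliminate ⇒ L₀, order ≤ 1·2.
Derive L from L₀ (diff closure).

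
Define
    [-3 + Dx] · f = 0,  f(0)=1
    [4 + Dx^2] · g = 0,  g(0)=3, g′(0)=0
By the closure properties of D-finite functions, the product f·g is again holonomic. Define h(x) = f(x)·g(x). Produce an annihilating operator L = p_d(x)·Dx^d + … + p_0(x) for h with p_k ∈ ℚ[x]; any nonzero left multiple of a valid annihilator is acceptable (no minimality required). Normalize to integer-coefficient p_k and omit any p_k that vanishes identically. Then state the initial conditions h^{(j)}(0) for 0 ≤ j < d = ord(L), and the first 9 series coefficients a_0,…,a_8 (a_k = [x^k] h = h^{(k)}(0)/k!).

L = 13 - 6·Dx + Dx^2  (order 2).
h: a_k = 3, 9, 15/2, -9/2, -119/8, -597/40, -407/48, -1483/560, -239/13440, …
ICs: h(0) = 3, h′(0) = 9.

f: a_k = 1, 3, 9/2, 9/2, 27/8, 81/40, 81/80, 243/560, 729/4480, …
g: a_k = 3, 0, -6, 0, 2, 0, -4/15, 0, 2/105, …
L₀ := L_f ⊗_s L_g (sym. prod.), ord ≤ 2.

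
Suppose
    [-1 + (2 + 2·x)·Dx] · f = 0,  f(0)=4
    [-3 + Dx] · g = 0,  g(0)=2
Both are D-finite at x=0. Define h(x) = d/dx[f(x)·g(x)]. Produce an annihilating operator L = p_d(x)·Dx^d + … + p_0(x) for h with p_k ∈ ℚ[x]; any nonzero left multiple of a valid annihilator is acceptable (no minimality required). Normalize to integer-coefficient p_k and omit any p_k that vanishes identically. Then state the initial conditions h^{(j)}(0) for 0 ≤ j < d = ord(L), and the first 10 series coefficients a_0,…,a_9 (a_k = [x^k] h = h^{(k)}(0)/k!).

f: a_k = 4, 2, -1/2, 1/4, -5/32, 7/64, -21/256, 33/512, -429/8192, 715/16384, …
g: a_k = 2, 6, 9, 9, 27/4, 81/20, 81/40, 243/280, 729/2240, 243/2240, …
Sym-product of L_f,L_g gives L₀ (≤ ord 1).
Differentiate: ansatz ord ≤ ord L₀ ⇒ L.
L = (47 + 84·x + 36·x^2) + (-14 - 26·x - 12·x^2)·Dx  (order 1).
h: a_k = 28, 94, 309/2, 667/4, 4277/32, 27189/320, 57333/1280, 51423/2560, 2264319/286720, 1552031/573440, …
ICs: h(0) = 28.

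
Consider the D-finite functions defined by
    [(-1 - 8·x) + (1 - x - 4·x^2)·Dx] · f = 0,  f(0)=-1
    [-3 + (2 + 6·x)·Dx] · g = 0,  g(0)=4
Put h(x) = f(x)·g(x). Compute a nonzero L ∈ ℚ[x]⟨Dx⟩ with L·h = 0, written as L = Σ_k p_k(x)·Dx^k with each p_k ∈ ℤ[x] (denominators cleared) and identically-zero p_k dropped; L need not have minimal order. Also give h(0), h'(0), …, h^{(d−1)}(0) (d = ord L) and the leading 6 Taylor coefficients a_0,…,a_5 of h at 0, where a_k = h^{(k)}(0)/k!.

f: a_k = -1, -1, -5, -9, -29, -65, …
g: a_k = 4, 6, -9/2, 27/4, -405/32, 1701/64, …
Product ⇒ symmetric product L₀, ord ≤ 1.
L = (5 + 19·x + 36·x^2) + (-2 - 4·x + 14·x^2 + 24·x^3)·Dx  (order 1).
h: a_k = -4, -10, -43/2, -273/4, -4531/32, -28235/64, …
ICs: h(0) = -4.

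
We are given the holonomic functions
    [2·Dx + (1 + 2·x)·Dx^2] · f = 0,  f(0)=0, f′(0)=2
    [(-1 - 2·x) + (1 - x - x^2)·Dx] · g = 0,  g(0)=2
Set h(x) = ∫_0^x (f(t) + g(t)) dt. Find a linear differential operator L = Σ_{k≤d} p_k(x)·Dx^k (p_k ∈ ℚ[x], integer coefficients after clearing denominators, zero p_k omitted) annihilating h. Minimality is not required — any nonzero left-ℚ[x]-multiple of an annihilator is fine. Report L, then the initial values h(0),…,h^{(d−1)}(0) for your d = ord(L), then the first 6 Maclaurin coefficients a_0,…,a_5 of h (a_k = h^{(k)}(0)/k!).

L = (-34 - 92·x - 116·x^2 - 48·x^3 - 24·x^4)·Dx^2 + (-5 - 60·x - 170·x^2 - 180·x^3 - 100·x^4 - 40·x^5)·Dx^3 + (3 + 11·x + 5·x^2 - 20·x^3 - 30·x^4 - 24·x^5 - 8·x^6)·Dx^4  (order 4).
h: a_k = 0, 2, 2, 2/3, 13/6, 6/5, …
ICs: h(0) = 0, h′(0) = 2, h′′(0) = 4, h′′′(0) = 4.

f: a_k = 0, 2, -2, 8/3, -4, 32/5, …
g: a_k = 2, 2, 4, 6, 10, 16, …
h₀=f+g: left-lcm gives L₀, ord ≤ 3.
Integrate: L := L₀·Dx.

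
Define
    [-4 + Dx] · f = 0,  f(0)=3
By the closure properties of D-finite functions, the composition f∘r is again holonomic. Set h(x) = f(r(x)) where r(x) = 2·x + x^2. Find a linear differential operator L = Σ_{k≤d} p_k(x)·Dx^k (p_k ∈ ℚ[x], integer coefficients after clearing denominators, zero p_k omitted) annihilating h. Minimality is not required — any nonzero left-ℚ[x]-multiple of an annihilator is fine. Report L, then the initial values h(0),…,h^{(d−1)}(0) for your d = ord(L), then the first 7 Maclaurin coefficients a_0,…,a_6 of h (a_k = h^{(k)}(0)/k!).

L = (-8 - 8·x) + Dx  (order 1).
h: a_k = 3, 24, 108, 352, 920, 10176/5, 59104/15, …
ICs: h(0) = 3.

f: a_k = 3, 12, 24, 32, 32, 128/5, 256/15, …
Change of var in L_f (x↦r) gives L₀.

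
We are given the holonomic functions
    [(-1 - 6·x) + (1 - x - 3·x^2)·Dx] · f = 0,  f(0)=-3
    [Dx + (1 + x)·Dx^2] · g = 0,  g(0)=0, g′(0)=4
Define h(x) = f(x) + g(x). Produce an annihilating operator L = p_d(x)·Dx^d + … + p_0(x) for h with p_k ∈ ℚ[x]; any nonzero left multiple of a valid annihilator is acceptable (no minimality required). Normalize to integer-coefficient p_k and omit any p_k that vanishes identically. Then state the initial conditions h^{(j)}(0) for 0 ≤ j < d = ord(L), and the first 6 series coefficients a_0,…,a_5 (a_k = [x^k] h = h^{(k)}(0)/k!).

f: a_k = -3, -3, -12, -21, -57, -120, …
g: a_k = 0, 4, -2, 4/3, -1, 4/5, …
Sum ⇒ L₀ = lclm(L_f,L_g) in ℚ(x)⟨Dx⟩.
L = (58 + 350·x + 636·x^2 + 756·x^3 + 324·x^4)·Dx + (40 + 364·x + 976·x^2 + 1632·x^3 + 1530·x^4 + 540·x^5)·Dx^2 + (-9 - 31·x - 27·x^2 + 115·x^3 + 345·x^4 + 333·x^5 + 108·x^6)·Dx^3  (order 3).
h: a_k = -3, 1, -14, -59/3, -58, -596/5, …
ICs: h(0) = -3, h′(0) = 1, h′′(0) = -28.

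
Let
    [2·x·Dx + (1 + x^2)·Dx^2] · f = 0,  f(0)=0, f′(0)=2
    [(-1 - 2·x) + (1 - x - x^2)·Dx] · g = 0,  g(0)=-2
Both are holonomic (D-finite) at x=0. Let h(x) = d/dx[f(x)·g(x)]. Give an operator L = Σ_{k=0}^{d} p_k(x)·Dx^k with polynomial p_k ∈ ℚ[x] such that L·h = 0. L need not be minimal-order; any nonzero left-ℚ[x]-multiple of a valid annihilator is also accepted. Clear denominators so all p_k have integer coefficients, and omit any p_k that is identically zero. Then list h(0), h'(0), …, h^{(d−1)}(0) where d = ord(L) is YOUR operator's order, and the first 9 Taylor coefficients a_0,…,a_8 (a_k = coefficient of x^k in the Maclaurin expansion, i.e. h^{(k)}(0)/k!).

f: a_k = 0, 2, 0, -2/3, 0, 2/5, 0, -2/7, 0, …
g: a_k = -2, -2, -4, -6, -10, -16, -26, -42, -68, …
Sym-product of L_f,L_g gives L₀ (≤ ord 2).
h₀' ⇒ L via d/dx closure of L₀.
L = (2 + 30·x^2 + 24·x^3 + 36·x^4) + (4 + 10·x + 12·x^2 + 22·x^3 + 24·x^4 + 24·x^5)·Dx + (-1 - 2·x^2 + 4·x^3 + 2·x^4 + 4·x^5 + 3·x^6)·Dx^2  (order 2).
h: a_k = -4, -8, -20, -128/3, -272/3, -864/5, -4868/15, -63136/105, -7684/7, …
ICs: h(0) = -4, h′(0) = -8.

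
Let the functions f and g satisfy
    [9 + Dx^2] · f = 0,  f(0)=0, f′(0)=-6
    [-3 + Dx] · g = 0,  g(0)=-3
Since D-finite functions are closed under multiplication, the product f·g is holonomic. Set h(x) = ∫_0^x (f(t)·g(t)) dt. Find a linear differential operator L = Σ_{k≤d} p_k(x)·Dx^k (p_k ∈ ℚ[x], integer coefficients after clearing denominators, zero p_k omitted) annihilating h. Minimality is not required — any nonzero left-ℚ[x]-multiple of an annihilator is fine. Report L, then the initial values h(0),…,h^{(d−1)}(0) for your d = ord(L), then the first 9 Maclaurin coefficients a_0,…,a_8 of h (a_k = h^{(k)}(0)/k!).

f: a_k = 0, -6, 0, 9, 0, -81/20, 0, 243/280, 0, …
g: a_k = -3, -9, -27/2, -27/2, -81/8, -243/40, -243/80, -729/560, -2187/4480, …
h₀=f·g: eliminate ⇒ L₀, order ≤ 2·1.
Integrate: L := L₀·Dx.
L = 18·Dx - 6·Dx^2 + Dx^3  (order 3).
h: a_k = 0, 0, 9, 18, 27/2, 0, -81/10, -243/35, -729/280, …
ICs: h(0) = 0, h′(0) = 0, h′′(0) = 18.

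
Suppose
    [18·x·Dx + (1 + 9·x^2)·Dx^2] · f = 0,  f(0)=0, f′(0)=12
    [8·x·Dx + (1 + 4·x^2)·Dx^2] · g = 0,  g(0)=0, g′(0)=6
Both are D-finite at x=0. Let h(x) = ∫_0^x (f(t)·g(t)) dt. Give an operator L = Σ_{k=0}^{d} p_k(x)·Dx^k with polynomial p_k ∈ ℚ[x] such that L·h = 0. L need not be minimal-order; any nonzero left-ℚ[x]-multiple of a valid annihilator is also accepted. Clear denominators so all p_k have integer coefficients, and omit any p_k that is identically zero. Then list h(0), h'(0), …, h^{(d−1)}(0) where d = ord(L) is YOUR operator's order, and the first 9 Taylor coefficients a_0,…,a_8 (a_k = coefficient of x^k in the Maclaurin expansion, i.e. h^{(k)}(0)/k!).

L = (-864·x - 18720·x^3 - 82944·x^5 + 134784·x^7 + 1119744·x^9)·Dx^2 + (-52 - 3036·x^2 - 33696·x^4 - 72576·x^6 + 471744·x^8 + 1679616·x^10)·Dx^3 + (-104·x - 2072·x^3 - 11232·x^5 + 13968·x^7 + 269568·x^9 + 559872·x^11)·Dx^4 + (-1 - 26·x^2 - 205·x^4 + 7380·x^8 + 33696·x^10 + 46656·x^12)·Dx^5  (order 5).
h: a_k = 0, 0, 0, 24, 0, -312/5, 0, 8424/35, 0, …
ICs: h(0) = 0, h′(0) = 0, h′′(0) = 0, h′′′(0) = 144, h′′′′(0) = 0.

f: a_k = 0, 12, 0, -36, 0, 972/5, 0, -8748/7, 0, …
g: a_k = 0, 6, 0, -8, 0, 96/5, 0, -384/7, 0, …
Sym-product of L_f,L_g gives L₀ (≤ ord 4).
h=∫₀ˣh₀: take L = L₀·Dx.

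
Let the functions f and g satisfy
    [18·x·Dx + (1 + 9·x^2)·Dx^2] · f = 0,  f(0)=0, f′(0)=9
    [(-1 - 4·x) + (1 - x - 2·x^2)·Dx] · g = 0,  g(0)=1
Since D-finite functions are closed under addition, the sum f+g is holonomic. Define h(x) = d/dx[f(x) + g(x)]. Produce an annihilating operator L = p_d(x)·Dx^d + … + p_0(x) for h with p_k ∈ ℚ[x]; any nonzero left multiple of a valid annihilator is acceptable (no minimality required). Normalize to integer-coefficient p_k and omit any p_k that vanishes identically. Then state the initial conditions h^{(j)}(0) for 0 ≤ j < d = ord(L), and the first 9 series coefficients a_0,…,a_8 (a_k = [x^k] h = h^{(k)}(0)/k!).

L = (18 - 72·x - 918·x^2 - 1872·x^3 - 4608·x^4 - 1296·x^6) + (-8 - 30·x - 278·x^3 - 1788·x^4 - 3216·x^5 - 324·x^6 - 1296·x^7)·Dx + (1 + 4·x + 24·x^2 + 4·x^3 + 103·x^4 - 300·x^5 - 312·x^6 - 108·x^7 - 216·x^8)·Dx^2  (order 2).
h: a_k = 10, 6, -66, 44, 834, 258, -5966, 1368, 62118, …
ICs: h(0) = 10, h′(0) = 6.

f: a_k = 0, 9, 0, -27, 0, 729/5, 0, -6561/7, 0, …
g: a_k = 1, 1, 3, 5, 11, 21, 43, 85, 171, …
h₀=f+g: left-lcm gives L₀, ord ≤ 3.
Derive L from L₀ (diff closure).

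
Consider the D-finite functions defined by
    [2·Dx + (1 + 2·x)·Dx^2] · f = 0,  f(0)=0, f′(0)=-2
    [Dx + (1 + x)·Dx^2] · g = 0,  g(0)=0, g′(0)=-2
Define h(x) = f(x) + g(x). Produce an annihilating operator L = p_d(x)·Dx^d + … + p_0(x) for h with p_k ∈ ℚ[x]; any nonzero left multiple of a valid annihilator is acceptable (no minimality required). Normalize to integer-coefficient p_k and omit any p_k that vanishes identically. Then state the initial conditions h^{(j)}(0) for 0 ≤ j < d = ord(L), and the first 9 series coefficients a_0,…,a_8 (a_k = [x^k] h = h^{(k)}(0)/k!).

L = 4·Dx + (6 + 8·x)·Dx^2 + (1 + 3·x + 2·x^2)·Dx^3  (order 3).
h: a_k = 0, -4, 3, -10/3, 9/2, -34/5, 11, -130/7, 129/4, …
ICs: h(0) = 0, h′(0) = -4, h′′(0) = 6.

f: a_k = 0, -2, 2, -8/3, 4, -32/5, 32/3, -128/7, 32, …
g: a_k = 0, -2, 1, -2/3, 1/2, -2/5, 1/3, -2/7, 1/4, …
Weyl lclm of L_f,L_g ⇒ L₀ (ord ≤ 4).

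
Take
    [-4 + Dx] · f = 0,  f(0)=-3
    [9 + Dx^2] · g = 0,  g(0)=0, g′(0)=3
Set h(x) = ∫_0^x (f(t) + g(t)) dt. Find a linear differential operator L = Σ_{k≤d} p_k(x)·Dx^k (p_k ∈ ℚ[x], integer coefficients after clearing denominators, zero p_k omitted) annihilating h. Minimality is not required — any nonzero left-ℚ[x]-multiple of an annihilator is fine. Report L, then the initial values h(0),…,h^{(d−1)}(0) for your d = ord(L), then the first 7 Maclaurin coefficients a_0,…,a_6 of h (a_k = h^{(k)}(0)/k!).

f: a_k = -3, -12, -24, -32, -32, -128/5, -256/15, …
g: a_k = 0, 3, 0, -9/2, 0, 81/40, 0, …
h₀=f+g: left-lcm gives L₀, ord ≤ 3.
h=∫h₀ ⇒ L = L₀·Dx.
L = -36·Dx + 9·Dx^2 - 4·Dx^3 + Dx^4  (order 4).
h: a_k = 0, -3, -9/2, -8, -73/8, -32/5, -943/240, …
ICs: h(0) = 0, h′(0) = -3, h′′(0) = -9, h′′′(0) = -48.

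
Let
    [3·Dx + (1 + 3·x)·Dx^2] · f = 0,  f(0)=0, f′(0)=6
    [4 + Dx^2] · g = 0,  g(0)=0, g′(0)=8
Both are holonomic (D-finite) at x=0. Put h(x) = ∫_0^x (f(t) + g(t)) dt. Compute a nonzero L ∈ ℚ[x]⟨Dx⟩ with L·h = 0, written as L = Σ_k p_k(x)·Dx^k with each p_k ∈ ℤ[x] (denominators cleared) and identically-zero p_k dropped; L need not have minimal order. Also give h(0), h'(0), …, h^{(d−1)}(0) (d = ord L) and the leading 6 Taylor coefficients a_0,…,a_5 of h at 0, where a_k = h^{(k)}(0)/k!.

L = (348 + 144·x + 216·x^2)·Dx^2 + (44 + 180·x + 216·x^2 + 216·x^3)·Dx^3 + (87 + 36·x + 54·x^2)·Dx^4 + (11 + 45·x + 54·x^2 + 54·x^3)·Dx^5  (order 5).
h: a_k = 0, 0, 7, -3, 19/6, -81/10, …
ICs: h(0) = 0, h′(0) = 0, h′′(0) = 14, h′′′(0) = -18, h′′′′(0) = 76.

f: a_k = 0, 6, -9, 18, -81/2, 486/5, …
g: a_k = 0, 8, 0, -16/3, 0, 16/15, …
Sum ⇒ L₀ = lclm(L_f,L_g) in ℚ(x)⟨Dx⟩.
∫: right-multiply L₀ by Dx.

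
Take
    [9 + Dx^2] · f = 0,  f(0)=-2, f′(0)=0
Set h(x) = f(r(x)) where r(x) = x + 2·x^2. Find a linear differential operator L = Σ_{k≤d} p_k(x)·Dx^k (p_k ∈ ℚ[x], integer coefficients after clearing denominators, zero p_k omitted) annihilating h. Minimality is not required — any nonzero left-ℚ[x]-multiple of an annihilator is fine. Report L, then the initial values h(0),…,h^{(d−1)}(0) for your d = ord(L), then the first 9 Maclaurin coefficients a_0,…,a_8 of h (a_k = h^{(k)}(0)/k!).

f: a_k = -2, 0, 9, 0, -27/4, 0, 81/40, 0, -729/2240, …
f∘r: x↦r, Dx↦Dx/r' in L_f ⇒ L₀.
L = (9 + 108·x + 432·x^2 + 576·x^3) - 4·Dx + (1 + 4·x)·Dx^2  (order 2).
h: a_k = -2, 0, 9, 36, 117/4, -54, -6399/40, -1917/10, 29511/2240, …
ICs: h(0) = -2, h′(0) = 0.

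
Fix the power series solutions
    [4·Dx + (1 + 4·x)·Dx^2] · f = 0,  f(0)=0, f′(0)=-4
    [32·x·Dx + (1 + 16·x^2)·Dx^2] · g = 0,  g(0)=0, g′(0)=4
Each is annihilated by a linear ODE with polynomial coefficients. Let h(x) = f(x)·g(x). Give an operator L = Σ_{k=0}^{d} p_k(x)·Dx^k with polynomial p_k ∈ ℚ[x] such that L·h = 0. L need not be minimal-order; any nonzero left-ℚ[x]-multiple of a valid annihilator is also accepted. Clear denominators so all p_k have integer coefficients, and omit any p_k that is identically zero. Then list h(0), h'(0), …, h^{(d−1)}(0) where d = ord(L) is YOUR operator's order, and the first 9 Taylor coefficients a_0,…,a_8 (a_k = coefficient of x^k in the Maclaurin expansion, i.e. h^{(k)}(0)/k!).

f: a_k = 0, -4, 8, -64/3, 64, -1024/5, 2048/3, -16384/7, 8192, …
g: a_k = 0, 4, 0, -64/3, 0, 1024/5, 0, -16384/7, 0, …
Sym-product of L_f,L_g gives L₀ (≤ ord 4).
L = (1536 + 11264·x + 81920·x^2 + 638976·x^3 + 1966080·x^4 + 3407872·x^5 + 4194304·x^7)·Dx + (288 + 7936·x + 78848·x^2 + 495616·x^3 + 2228224·x^4 + 6094848·x^5 + 9175040·x^6 + 3145728·x^7 + 14680064·x^8)·Dx^2 + (48 + 1024·x + 12288·x^2 + 79872·x^3 + 368640·x^4 + 1277952·x^5 + 3145728·x^6 + 4718592·x^7 + 3145728·x^8 + 8388608·x^9)·Dx^3 + (5 + 72·x + 592·x^2 + 3584·x^3 + 16896·x^4 + 61440·x^5 + 172032·x^6 + 393216·x^7 + 589824·x^8 + 524288·x^9 + 1048576·x^10)·Dx^4  (order 4).
h: a_k = 0, 0, -16, 32, 0, 256/3, -53248/45, 45056/15, 0, …
ICs: h(0) = 0, h′(0) = 0, h′′(0) = -32, h′′′(0) = 192.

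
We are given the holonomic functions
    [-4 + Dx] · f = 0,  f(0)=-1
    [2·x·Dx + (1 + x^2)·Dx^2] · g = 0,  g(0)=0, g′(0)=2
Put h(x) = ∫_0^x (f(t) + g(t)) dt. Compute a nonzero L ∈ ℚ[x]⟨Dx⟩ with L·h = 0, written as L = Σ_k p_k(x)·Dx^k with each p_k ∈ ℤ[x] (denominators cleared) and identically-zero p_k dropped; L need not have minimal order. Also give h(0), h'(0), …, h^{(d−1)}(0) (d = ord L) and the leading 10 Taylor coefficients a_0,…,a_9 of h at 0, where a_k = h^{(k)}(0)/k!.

L = (4 - 16·x - 12·x^2 - 16·x^3)·Dx^2 + (-9 - 13·x^2 - 8·x^4)·Dx^3 + (2 + x + 4·x^2 + x^3 + 2·x^4)·Dx^4  (order 4).
h: a_k = 0, -1, -1, -8/3, -17/6, -32/15, -61/45, -256/315, -557/1260, -512/2835, …
ICs: h(0) = 0, h′(0) = -1, h′′(0) = -2, h′′′(0) = -16.

f: a_k = -1, -4, -8, -32/3, -32/3, -128/15, -256/45, -1024/315, -512/315, -2048/2835, …
g: a_k = 0, 2, 0, -2/3, 0, 2/5, 0, -2/7, 0, 2/9, …
Weyl lclm of L_f,L_g ⇒ L₀ (ord ≤ 3).
Integrate: L := L₀·Dx.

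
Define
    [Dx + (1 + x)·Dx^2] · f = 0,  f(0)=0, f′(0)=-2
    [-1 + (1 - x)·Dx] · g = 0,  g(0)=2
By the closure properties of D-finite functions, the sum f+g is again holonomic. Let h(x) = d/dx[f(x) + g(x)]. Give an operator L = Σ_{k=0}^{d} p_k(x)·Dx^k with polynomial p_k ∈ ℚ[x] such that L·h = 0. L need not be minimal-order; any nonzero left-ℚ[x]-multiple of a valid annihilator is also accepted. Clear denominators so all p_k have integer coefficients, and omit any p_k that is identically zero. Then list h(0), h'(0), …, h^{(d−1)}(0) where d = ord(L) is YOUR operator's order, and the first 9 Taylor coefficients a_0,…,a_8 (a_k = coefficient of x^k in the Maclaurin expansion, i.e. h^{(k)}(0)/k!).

L = (-10 - 2·x) + (-4 - 16·x - 4·x^2)·Dx + (3 + x - 3·x^2 - x^3)·Dx^2  (order 2).
h: a_k = 0, 6, 4, 10, 8, 14, 12, 18, 16, …
ICs: h(0) = 0, h′(0) = 6.

f: a_k = 0, -2, 1, -2/3, 1/2, -2/5, 1/3, -2/7, 1/4, …
g: a_k = 2, 2, 2, 2, 2, 2, 2, 2, 2, …
L₀ := lclm(L_f,L_g); ord L₀ ≤ 2+1.
Derive L from L₀ (diff closure).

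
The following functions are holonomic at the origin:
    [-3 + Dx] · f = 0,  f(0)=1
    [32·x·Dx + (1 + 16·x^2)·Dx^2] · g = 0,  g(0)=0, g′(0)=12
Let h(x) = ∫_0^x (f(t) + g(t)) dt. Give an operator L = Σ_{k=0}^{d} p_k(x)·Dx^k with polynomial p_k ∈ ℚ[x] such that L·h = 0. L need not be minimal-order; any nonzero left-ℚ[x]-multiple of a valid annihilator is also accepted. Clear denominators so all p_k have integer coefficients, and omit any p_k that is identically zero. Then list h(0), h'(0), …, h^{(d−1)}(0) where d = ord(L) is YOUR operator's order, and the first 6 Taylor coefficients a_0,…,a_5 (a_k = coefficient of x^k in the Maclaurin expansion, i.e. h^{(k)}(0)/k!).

L = (96 - 288·x - 4608·x^2 - 4608·x^3)·Dx^2 + (-41 + 1248·x^2 - 2304·x^4)·Dx^3 + (3 + 32·x + 96·x^2 + 512·x^3 + 768·x^4)·Dx^4  (order 4).
h: a_k = 0, 1, 15/2, 3/2, -119/8, 27/40, …
ICs: h(0) = 0, h′(0) = 1, h′′(0) = 15, h′′′(0) = 9.

f: a_k = 1, 3, 9/2, 9/2, 27/8, 81/40, …
g: a_k = 0, 12, 0, -64, 0, 3072/5, …
Sum ⇒ L₀ = lclm(L_f,L_g) in ℚ(x)⟨Dx⟩.
h=∫h₀ ⇒ L = L₀·Dx.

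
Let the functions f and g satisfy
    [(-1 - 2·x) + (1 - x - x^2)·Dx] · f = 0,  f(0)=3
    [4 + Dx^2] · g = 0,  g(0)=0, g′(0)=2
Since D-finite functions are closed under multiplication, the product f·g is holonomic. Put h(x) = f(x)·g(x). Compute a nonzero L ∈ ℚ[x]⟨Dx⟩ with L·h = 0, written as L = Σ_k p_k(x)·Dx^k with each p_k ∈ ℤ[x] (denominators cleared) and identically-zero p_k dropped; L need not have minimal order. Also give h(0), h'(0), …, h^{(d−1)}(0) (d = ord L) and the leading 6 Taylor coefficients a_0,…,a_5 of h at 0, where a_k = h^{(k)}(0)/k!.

f: a_k = 3, 3, 6, 9, 15, 24, …
g: a_k = 0, 2, 0, -4/3, 0, 4/15, …
L₀ := L_f ⊗_s L_g (sym. prod.), ord ≤ 2.
L = (-2 + 4·x + 4·x^2) + (2 + 4·x)·Dx + (-1 + x + x^2)·Dx^2  (order 2).
h: a_k = 0, 6, 6, 8, 14, 114/5, …
ICs: h(0) = 0, h′(0) = 6.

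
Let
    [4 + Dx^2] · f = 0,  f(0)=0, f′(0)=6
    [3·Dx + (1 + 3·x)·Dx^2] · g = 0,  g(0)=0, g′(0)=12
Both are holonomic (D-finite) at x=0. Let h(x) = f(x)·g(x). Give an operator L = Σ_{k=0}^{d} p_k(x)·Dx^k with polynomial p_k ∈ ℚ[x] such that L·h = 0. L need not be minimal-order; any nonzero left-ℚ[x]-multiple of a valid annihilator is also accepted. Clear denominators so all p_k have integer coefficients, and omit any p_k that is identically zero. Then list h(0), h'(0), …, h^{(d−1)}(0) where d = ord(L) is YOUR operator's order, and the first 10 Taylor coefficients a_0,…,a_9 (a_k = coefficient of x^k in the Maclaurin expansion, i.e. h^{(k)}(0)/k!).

f: a_k = 0, 6, 0, -4, 0, 4/5, 0, -8/105, 0, 4/945, …
g: a_k = 0, 12, -18, 36, -81, 972/5, -486, 8748/7, -6561/2, 8748, …
f·g: L₀ = L_f ⊗_s L_g, ord ≤ 2·2.
L = (-1112 - 1248·x + 7344·x^2 + 27648·x^3 + 20736·x^4) + (-48 + 2160·x + 10368·x^2 + 10368·x^3)·Dx + (-250 + 240·x + 4968·x^2 + 13824·x^3 + 10368·x^4)·Dx^2 + (-12 + 540·x + 2592·x^2 + 2592·x^3)·Dx^3 + (7 + 138·x + 783·x^2 + 1728·x^3 + 1296·x^4)·Dx^4  (order 4).
h: a_k = 0, 0, 72, -108, 168, -414, 1032, -13032/5, 47240/7, -124617/7, …
ICs: h(0) = 0, h′(0) = 0, h′′(0) = 144, h′′′(0) = -648.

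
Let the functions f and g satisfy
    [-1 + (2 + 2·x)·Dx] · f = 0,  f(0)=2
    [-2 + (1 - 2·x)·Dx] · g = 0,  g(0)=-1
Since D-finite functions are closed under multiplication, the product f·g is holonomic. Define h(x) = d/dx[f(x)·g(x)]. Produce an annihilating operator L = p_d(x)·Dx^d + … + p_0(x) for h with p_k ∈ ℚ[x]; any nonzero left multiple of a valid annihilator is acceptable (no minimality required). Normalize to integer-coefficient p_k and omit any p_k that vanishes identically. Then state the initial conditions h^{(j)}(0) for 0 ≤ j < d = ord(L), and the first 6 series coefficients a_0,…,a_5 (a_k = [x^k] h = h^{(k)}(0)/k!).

L = (39 + 60·x + 12·x^2) + (-10 + 6·x + 24·x^2 + 8·x^3)·Dx  (order 1).
h: a_k = -5, -39/2, -471/8, -2507/16, -50175/128, -240777/256, …
ICs: h(0) = -5.

f: a_k = 2, 1, -1/4, 1/8, -5/64, 7/128, …
g: a_k = -1, -2, -4, -8, -16, -32, …
L₀ := L_f ⊗_s L_g (sym. prod.), ord ≤ 1.
h₀' ⇒ L via d/dx closure of L₀.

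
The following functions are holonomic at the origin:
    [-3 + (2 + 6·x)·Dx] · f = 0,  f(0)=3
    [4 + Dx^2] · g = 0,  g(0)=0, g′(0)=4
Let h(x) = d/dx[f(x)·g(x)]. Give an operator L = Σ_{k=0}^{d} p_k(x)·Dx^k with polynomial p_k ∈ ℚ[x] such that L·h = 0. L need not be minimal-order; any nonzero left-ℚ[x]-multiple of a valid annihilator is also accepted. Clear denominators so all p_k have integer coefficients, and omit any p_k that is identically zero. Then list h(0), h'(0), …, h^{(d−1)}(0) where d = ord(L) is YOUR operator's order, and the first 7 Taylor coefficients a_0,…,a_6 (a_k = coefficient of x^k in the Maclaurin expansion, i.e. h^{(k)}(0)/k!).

f: a_k = 3, 9/2, -27/8, 81/16, -1215/128, 5103/256, -45927/1024, …
g: a_k = 0, 4, 0, -8/3, 0, 8/15, 0, …
Sym-product of L_f,L_g gives L₀ (≤ ord 2).
Differentiate: ansatz ord ≤ ord L₀ ⇒ L.
L = (1453 + 11712·x + 26784·x^2 + 27648·x^3 + 20736·x^4) + (132 - 756·x - 5184·x^2 - 5184·x^3)·Dx + (172 + 1416·x + 4428·x^2 + 6912·x^3 + 5184·x^4)·Dx^2  (order 2).
h: a_k = 12, 36, -129/2, 33, -4379/32, 65889/160, -838883/768, …
ICs: h(0) = 12, h′(0) = 36.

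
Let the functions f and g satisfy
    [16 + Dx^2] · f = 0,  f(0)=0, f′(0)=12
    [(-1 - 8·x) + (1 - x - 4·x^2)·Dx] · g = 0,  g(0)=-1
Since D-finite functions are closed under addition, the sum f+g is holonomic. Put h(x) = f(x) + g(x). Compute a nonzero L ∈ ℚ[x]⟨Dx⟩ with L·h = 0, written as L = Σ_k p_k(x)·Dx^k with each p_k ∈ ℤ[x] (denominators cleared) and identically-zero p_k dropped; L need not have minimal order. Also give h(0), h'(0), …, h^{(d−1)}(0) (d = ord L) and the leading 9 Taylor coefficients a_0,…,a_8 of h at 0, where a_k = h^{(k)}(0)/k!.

f: a_k = 0, 12, 0, -32, 0, 128/5, 0, -1024/105, 0, …
g: a_k = -1, -1, -5, -9, -29, -65, -181, -441, -1165, …
Sum ⇒ L₀ = lclm(L_f,L_g) in ℚ(x)⟨Dx⟩.
L = (-560 - 4608·x - 1664·x^2 - 6144·x^3 - 10240·x^4 - 16384·x^5) + (208 - 272·x - 896·x^2 + 1408·x^3 + 1536·x^4 - 6144·x^5 - 8192·x^6)·Dx + (-35 - 288·x - 104·x^2 - 384·x^3 - 640·x^4 - 1024·x^5)·Dx^2 + (13 - 17·x - 56·x^2 + 88·x^3 + 96·x^4 - 384·x^5 - 512·x^6)·Dx^3  (order 3).
h: a_k = -1, 11, -5, -41, -29, -197/5, -181, -47329/105, -1165, …
ICs: h(0) = -1, h′(0) = 11, h′′(0) = -10.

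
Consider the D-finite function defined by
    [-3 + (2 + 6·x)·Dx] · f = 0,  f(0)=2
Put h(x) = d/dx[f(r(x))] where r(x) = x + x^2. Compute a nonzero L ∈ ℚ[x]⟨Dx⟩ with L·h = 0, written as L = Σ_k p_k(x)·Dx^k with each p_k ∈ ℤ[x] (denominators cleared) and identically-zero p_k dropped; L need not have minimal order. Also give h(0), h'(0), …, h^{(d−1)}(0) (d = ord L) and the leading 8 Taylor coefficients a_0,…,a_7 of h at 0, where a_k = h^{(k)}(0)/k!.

f: a_k = 2, 3, -9/4, 27/8, -405/64, 1701/128, -15309/512, 72171/1024, …
h₀=f(r): pull back L_f along r ⇒ L₀.
Differentiate: ansatz ord ≤ ord L₀ ⇒ L.
L = 1 + (-2 - 10·x - 18·x^2 - 12·x^3)·Dx  (order 1).
h: a_k = 3, 3/2, -27/8, 99/16, -1215/128, 2997/256, -9639/1024, -6237/2048, …
ICs: h(0) = 3.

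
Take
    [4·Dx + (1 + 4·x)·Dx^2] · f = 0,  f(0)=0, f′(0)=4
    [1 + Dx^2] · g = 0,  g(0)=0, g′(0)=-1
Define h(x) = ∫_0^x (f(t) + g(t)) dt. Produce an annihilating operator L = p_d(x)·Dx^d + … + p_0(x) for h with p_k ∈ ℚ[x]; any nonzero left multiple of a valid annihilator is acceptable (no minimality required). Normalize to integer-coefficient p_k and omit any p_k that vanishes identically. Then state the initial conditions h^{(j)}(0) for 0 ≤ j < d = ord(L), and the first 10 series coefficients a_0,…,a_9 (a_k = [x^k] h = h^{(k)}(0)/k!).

L = (388 + 32·x + 64·x^2)·Dx^2 + (33 + 140·x + 48·x^2 + 64·x^3)·Dx^3 + (388 + 32·x + 64·x^2)·Dx^4 + (33 + 140·x + 48·x^2 + 64·x^3)·Dx^5  (order 5).
h: a_k = 0, 0, 3/2, -8/3, 43/8, -64/5, 4915/144, -2048/21, 11796481/40320, -8192/9, …
ICs: h(0) = 0, h′(0) = 0, h′′(0) = 3, h′′′(0) = -16, h′′′′(0) = 129.

f: a_k = 0, 4, -8, 64/3, -64, 1024/5, -2048/3, 16384/7, -8192, 262144/9, …
g: a_k = 0, -1, 0, 1/6, 0, -1/120, 0, 1/5040, 0, -1/362880, …
f+g: L₀ = lclm(L_f,L_g), ord ≤ 2+2.
h=∫₀ˣh₀: take L = L₀·Dx.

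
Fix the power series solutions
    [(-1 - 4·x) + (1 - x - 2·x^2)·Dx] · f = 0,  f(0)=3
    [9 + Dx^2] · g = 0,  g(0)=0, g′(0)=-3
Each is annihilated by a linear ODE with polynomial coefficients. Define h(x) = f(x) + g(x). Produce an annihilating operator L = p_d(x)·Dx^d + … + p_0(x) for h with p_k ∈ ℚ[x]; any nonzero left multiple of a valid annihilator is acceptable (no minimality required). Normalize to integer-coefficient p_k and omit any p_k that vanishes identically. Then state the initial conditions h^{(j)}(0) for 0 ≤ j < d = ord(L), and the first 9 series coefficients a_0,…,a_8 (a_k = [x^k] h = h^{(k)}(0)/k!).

f: a_k = 3, 3, 9, 15, 33, 63, 129, 255, 513, …
g: a_k = 0, -3, 0, 9/2, 0, -81/40, 0, 243/560, 0, …
h₀=f+g: left-lcm gives L₀, ord ≤ 3.
L = (117 + 486·x + 135·x^2 + 360·x^3 + 540·x^4 + 432·x^5) + (-45 + 63·x + 81·x^2 - 153·x^3 - 18·x^4 + 324·x^5 + 216·x^6)·Dx + (13 + 54·x + 15·x^2 + 40·x^3 + 60·x^4 + 48·x^5)·Dx^2 + (-5 + 7·x + 9·x^2 - 17·x^3 - 2·x^4 + 36·x^5 + 24·x^6)·Dx^3  (order 3).
h: a_k = 3, 0, 9, 39/2, 33, 2439/40, 129, 143043/560, 513, …
ICs: h(0) = 3, h′(0) = 0, h′′(0) = 18.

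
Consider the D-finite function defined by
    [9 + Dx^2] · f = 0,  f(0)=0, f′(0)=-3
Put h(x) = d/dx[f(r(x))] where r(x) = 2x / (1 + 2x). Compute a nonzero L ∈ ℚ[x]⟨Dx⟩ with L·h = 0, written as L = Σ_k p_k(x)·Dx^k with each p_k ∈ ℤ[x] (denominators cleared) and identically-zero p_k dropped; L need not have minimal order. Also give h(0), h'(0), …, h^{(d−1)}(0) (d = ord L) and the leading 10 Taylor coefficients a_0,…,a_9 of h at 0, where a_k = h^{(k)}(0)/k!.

f: a_k = 0, -3, 0, 9/2, 0, -81/40, 0, 243/560, 0, -243/4480, …
h₀=f(r): pull back L_f along r ⇒ L₀.
h₀' ⇒ L via d/dx closure of L₀.
L = (60 + 96·x + 96·x^2) + (12 + 72·x + 144·x^2 + 96·x^3)·Dx + (1 + 8·x + 24·x^2 + 32·x^3 + 16·x^4)·Dx^2  (order 2).
h: a_k = -6, 24, 36, -672, 3516, -12240, 154824/5, -242304/5, -1073196/35, 4314288/7, …
ICs: h(0) = -6, h′(0) = 24.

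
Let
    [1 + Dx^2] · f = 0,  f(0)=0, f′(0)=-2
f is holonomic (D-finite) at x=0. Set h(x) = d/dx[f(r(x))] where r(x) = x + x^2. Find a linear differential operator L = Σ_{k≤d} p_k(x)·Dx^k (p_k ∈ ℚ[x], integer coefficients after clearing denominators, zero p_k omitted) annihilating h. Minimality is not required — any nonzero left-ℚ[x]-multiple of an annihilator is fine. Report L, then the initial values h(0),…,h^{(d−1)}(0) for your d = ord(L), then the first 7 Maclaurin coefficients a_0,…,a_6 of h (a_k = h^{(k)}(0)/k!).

L = (13 + 8·x + 24·x^2 + 32·x^3 + 16·x^4) + (-6 - 12·x)·Dx + (1 + 4·x + 4·x^2)·Dx^2  (order 2).
h: a_k = -2, -4, 1, 4, 59/12, 3/2, -419/360, …
ICs: h(0) = -2, h′(0) = -4.

f: a_k = 0, -2, 0, 1/3, 0, -1/60, 0, …
L₀ from L_f via x↦r, Dx↦r'^{-1}Dx.
h=h₀': d/dx-closure on L₀ ⇒ L.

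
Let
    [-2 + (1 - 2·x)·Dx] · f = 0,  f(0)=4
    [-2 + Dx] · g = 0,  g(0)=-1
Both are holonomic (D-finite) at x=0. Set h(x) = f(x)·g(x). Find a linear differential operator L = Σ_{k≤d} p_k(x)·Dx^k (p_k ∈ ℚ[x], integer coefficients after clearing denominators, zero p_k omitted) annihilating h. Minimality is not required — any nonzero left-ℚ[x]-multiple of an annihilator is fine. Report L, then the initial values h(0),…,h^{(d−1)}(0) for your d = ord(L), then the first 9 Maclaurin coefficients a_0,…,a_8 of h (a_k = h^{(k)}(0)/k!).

f: a_k = 4, 8, 16, 32, 64, 128, 256, 512, 1024, …
g: a_k = -1, -2, -2, -4/3, -2/3, -4/15, -4/45, -8/315, -2/315, …
h₀=f·g: eliminate ⇒ L₀, order ≤ 1·1.
L = (4 - 4·x) + (-1 + 2·x)·Dx  (order 1).
h: a_k = -4, -16, -40, -256/3, -520/3, -5216/15, -31312/45, -87680/63, -876808/315, …
ICs: h(0) = -4.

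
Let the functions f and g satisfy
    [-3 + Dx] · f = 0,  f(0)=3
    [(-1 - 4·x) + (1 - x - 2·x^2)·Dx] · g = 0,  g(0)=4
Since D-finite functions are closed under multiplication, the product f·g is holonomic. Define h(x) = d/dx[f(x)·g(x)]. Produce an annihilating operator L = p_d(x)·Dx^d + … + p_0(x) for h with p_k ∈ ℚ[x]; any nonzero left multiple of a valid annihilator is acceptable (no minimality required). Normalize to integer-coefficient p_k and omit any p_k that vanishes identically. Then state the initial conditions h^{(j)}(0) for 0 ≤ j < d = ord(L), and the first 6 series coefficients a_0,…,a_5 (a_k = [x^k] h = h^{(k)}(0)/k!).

f: a_k = 3, 9, 27/2, 27/2, 81/8, 243/40, …
g: a_k = 4, 4, 12, 20, 44, 84, …
h₀=f·g: eliminate ⇒ L₀, order ≤ 1·1.
Derive L from L₀ (diff closure).
L = (21 + 12·x - 39·x^2 - 12·x^3 + 36·x^4) + (-4 + 3·x + 15·x^2 - 4·x^3 - 12·x^4)·Dx  (order 1).
h: a_k = 48, 252, 828, 2274, 5724, 137637/10, …
ICs: h(0) = 48.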